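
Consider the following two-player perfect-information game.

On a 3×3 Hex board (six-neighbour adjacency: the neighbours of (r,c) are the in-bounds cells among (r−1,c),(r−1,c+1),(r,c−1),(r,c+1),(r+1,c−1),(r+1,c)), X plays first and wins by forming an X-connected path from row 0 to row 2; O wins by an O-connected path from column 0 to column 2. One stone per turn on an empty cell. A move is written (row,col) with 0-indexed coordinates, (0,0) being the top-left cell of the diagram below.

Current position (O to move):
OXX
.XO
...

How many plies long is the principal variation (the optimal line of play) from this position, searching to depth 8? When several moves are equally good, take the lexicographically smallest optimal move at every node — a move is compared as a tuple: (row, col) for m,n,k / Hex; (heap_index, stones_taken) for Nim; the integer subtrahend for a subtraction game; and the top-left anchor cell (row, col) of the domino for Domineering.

PV length from [OXX/.XO/...]: 2 plies

p1 O@[OXX/.XO/...]: (1,0)[OXX/OXO/...]-1* (2,0)[OXX/.XO/O..]-1 (2,1)[OXX/.XO/.O.]-1 (2,2)[OXX/.XO/..O]-1
p2 X@[OXX/OXO/...]: (2,0)[OXX/OXO/X..]+1* (2,1)[OXX/OXO/.X.]+1 (2,2)[OXX/OXO/..X]+1
p3 O@[OXX/OXO/X..] terminal -1; root [OXX/.XO/...] d8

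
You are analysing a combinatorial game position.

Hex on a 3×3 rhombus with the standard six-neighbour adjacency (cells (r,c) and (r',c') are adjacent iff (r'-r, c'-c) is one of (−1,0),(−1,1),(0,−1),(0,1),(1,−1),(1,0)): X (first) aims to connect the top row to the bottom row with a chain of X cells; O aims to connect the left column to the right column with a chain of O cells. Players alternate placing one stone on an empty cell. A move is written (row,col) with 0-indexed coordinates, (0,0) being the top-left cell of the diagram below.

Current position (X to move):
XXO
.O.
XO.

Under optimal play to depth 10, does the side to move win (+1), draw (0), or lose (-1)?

value(XXO/.O./XO., X) = +1

ply 1, X at XXO/.O./XO. | (1,0)=+1→XXO/XO./XO.*; (1,2)=-1→XXO/.OX/XO.; (2,2)=-1→XXO/.O./XOX
ply 2: XXO/XO./XO. is terminal -1 (O); from XXO/.O./XO. depth 10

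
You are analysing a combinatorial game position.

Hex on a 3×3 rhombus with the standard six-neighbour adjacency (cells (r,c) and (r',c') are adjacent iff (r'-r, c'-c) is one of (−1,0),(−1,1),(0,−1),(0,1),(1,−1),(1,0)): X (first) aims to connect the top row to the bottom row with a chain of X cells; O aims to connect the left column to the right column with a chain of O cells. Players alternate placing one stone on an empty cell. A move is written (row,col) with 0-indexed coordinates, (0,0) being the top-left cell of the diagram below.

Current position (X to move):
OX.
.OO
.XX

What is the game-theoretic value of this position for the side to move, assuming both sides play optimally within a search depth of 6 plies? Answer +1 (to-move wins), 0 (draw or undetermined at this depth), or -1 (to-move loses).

value(OX./.OO/.XX, X) = -1

ply 1, X at OX./.OO/.XX | (0,2)=-1→OXX/.OO/.XX*; (1,0)=-1→OX./XOO/.XX; (2,0)=-1→OX./.OO/XXX
ply 2, O at OXX/.OO/.XX | (1,0)=+1→OXX/OOO/.XX*; (2,0)=+1→OXX/.OO/OXX
ply 3: OXX/OOO/.XX is terminal -1 (X); from OX./.OO/.XX depth 6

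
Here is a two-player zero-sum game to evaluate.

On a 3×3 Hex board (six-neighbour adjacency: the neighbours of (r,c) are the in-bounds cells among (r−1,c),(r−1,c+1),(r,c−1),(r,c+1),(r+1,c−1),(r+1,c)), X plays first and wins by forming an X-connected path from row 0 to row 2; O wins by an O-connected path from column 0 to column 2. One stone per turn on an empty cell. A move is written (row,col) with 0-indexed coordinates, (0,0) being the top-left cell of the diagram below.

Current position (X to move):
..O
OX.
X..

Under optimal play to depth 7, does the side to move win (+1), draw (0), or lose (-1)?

[..O/OX./X..] X move#1: (0,0):-1/X.O/OX./X.., (0,1):+1/.XO/OX./X..*, (1,2):-1/..O/OXX/X.., (2,1):-1/..O/OX./XX., (2,2):-1/..O/OX./X.X
[.XO/OX./X..] end (terminal -1, O#2); searched ..O/OX./X.. to 7

value(..O/OX./X.., X) = +1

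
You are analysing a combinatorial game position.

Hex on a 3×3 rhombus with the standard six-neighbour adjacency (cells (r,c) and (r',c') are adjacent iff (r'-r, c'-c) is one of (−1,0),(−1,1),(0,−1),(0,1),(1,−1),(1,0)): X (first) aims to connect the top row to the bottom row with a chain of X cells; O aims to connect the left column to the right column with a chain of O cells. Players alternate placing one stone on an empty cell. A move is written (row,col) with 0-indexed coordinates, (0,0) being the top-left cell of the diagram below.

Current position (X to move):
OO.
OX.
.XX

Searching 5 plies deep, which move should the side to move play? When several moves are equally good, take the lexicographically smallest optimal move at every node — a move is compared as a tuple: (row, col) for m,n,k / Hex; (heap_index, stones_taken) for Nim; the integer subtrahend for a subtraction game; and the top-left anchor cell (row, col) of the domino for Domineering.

X's best at [OO./OX./.XX]: (0,2)

[OO./OX./.XX] X move#1: (0,2):+1/OOX/OX./.XX*, (1,2):-1/OO./OXX/.XX, (2,0):-1/OO./OX./XXX
[OOX/OX./.XX] end (terminal -1, O#2); searched OO./OX./.XX to 5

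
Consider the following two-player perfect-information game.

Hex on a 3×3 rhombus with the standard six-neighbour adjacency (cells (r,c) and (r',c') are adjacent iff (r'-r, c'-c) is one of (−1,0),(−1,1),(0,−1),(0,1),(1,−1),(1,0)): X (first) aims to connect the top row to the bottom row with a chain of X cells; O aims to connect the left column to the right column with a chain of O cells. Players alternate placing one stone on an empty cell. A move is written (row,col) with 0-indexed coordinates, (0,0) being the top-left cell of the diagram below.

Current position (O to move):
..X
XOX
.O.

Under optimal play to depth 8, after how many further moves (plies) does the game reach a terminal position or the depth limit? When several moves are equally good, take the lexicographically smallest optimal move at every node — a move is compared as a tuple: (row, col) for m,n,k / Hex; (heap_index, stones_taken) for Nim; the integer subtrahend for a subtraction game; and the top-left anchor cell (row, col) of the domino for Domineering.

ply 1, O at ..X/XOX/.O. | (0,0)=-1→O.X/XOX/.O.*; (0,1)=-1→.OX/XOX/.O.; (2,0)=-1→..X/XOX/OO.; (2,2)=-1→..X/XOX/.OO
ply 2, X at O.X/XOX/.O. | (0,1)=+1→OXX/XOX/.O.*; (2,0)=+1→O.X/XOX/XO.; (2,2)=+1→O.X/XOX/.OX
ply 3, O at OXX/XOX/.O. | (2,0)=-1→OXX/XOX/OO.*; (2,2)=-1→OXX/XOX/.OO
ply 4, X at OXX/XOX/OO. | (2,2)=+1→OXX/XOX/OOX*
ply 5: OXX/XOX/OOX is terminal -1 (O); from ..X/XOX/.O. depth 8

PV length from [..X/XOX/.O.]: 4 plies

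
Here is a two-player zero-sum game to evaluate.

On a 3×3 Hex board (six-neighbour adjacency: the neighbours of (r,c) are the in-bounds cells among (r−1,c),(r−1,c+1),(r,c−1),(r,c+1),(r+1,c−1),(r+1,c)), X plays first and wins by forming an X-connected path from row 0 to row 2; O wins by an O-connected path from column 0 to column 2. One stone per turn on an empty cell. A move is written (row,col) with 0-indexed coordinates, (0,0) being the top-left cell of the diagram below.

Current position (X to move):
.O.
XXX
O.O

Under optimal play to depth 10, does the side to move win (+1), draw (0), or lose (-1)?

value(.O./XXX/O.O, X) = +1

ply 1, X at .O./XXX/O.O | (0,0)=-1→XO./XXX/O.O; (0,2)=-1→.OX/XXX/O.O; (2,1)=+1→.O./XXX/OXO*
ply 2, O at .O./XXX/OXO | (0,0)=-1→OO./XXX/OXO*; (0,2)=-1→.OO/XXX/OXO
ply 3, X at OO./XXX/OXO | (0,2)=+1→OOX/XXX/OXO*
ply 4: OOX/XXX/OXO is terminal -1 (O); from .O./XXX/O.O depth 10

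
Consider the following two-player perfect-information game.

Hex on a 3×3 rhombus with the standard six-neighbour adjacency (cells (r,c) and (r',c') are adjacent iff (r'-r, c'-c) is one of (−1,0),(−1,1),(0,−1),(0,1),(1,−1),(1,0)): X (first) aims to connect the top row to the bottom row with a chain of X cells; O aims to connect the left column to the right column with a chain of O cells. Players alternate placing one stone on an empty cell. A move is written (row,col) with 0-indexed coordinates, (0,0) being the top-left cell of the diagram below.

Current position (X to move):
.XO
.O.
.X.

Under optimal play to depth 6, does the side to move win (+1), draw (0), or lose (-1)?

p1 X@[.XO/.O./.X.]: (0,0)[XXO/.O./.X.]-1* (1,0)[.XO/XO./.X.]-1 (1,2)[.XO/.OX/.X.]-1 (2,0)[.XO/.O./XX.]-1 (2,2)[.XO/.O./.XX]-1
p2 O@[XXO/.O./.X.]: (1,0)[XXO/OO./.X.]+1* (1,2)[XXO/.OO/.X.]+1 (2,0)[XXO/.O./OX.]+1 (2,2)[XXO/.O./.XO]+1
p3 X@[XXO/OO./.X.] terminal -1; root [.XO/.O./.X.] d6

value(.XO/.O./.X., X) = -1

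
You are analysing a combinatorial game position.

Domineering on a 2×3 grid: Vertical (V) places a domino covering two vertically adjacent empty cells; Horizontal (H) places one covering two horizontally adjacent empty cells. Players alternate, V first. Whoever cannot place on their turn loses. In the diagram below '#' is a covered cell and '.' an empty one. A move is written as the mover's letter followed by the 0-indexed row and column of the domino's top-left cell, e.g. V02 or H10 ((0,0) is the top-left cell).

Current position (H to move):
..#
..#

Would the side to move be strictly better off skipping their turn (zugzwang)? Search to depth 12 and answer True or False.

zugzwang(..#/..#, H) = False

p1 H@[..#/..#]: H00[###/..#]+1* H10[..#/###]+1
p2 V@[###/..#] terminal -1; root [..#/..#] d12
if H skipped the turn, V would face:
~ p1 V@[..#/..#]: V00[#.#/#.#]+1* V01[.##/.##]+1
~ p2 H@[#.#/#.#] terminal -1; root [..#/..#] d12
compare (H): move=+1 vs pass=-1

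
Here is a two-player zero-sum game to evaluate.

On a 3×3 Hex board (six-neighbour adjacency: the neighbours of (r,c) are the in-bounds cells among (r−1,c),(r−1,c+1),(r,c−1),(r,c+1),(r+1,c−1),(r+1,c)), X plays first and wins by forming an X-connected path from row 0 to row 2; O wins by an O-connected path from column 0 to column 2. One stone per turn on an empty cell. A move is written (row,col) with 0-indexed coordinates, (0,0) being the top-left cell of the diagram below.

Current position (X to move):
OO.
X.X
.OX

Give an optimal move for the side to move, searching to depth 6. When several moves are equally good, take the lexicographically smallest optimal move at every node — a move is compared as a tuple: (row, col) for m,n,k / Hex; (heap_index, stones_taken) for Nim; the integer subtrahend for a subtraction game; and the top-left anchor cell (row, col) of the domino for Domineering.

ply 1, X at OO./X.X/.OX | (0,2)=+1→OOX/X.X/.OX*; (1,1)=-1→OO./XXX/.OX; (2,0)=-1→OO./X.X/XOX
ply 2: OOX/X.X/.OX is terminal -1 (O); from OO./X.X/.OX depth 6

X's best at [OO./X.X/.OX]: (0,2)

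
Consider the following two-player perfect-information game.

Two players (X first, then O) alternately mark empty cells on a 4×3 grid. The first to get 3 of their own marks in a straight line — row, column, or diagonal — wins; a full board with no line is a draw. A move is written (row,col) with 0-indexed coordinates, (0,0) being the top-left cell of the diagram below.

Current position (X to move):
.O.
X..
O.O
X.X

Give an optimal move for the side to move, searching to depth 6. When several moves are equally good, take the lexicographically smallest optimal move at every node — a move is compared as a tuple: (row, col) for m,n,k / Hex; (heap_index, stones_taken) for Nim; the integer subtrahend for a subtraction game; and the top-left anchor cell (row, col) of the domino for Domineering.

p1 X@[.O./X../O.O/X.X]: (0,0)[XO./X../O.O/X.X]-1 (0,2)[.OX/X../O.O/X.X]-1 (1,1)[.O./XX./O.O/X.X]-1 (1,2)[.O./X.X/O.O/X.X]-1 (2,1)[.O./X../OXO/X.X]+1* (3,1)[.O./X../O.O/XXX]+1
p2 O@[.O./X../OXO/X.X] terminal -1; root [.O./X../O.O/X.X] d6

X's best at [.O./X../O.O/X.X]: (2,1)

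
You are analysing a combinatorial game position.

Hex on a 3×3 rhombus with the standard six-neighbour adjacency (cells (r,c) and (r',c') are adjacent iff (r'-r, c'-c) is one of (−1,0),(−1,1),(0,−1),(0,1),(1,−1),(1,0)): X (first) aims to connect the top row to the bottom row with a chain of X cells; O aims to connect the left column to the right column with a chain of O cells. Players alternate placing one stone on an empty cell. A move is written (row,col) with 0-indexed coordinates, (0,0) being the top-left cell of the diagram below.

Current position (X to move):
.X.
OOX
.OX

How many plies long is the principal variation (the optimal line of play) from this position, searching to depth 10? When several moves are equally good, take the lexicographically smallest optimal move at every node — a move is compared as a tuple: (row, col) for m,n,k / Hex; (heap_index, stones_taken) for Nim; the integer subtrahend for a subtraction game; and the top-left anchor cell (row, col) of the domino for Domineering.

PV length from [.X./OOX/.OX]: 1 ply

p1 X@[.X./OOX/.OX]: (0,0)[XX./OOX/.OX]-1 (0,2)[.XX/OOX/.OX]+1* (2,0)[.X./OOX/XOX]-1
p2 O@[.XX/OOX/.OX] terminal -1; root [.X./OOX/.OX] d10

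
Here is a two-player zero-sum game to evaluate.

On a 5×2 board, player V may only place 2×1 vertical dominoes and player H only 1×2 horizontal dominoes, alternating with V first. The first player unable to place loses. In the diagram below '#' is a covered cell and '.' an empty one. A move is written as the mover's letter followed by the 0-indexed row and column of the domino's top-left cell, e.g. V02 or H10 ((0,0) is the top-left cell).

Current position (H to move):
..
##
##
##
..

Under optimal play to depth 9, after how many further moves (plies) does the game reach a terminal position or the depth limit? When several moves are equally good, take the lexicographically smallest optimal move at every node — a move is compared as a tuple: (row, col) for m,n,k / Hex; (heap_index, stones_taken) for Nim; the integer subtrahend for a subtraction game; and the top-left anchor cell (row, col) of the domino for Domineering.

p1 H@[../##/##/##/..]: H00[##/##/##/##/..]+1* H40[../##/##/##/##]+1
p2 V@[##/##/##/##/..] terminal -1; root [../##/##/##/..] d9

PV length from [../##/##/##/..]: 1 ply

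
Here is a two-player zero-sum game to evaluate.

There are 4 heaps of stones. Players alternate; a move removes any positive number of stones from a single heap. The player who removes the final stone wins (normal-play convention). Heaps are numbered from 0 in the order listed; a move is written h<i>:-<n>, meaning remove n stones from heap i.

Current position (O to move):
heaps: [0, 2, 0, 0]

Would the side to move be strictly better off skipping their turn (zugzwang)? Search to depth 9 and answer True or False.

ply 1, O at (0,2,0,0) | h1:-1=-1→(0,1,0,0); h1:-2=+1→(0,0,0,0)*
ply 2: (0,0,0,0) is terminal -1 (X); from (0,2,0,0) depth 9
suppose O passes — search the same position with X to move:
pass> ply 1, X at (0,2,0,0) | h1:-1=-1→(0,1,0,0); h1:-2=+1→(0,0,0,0)*
pass> ply 2: (0,0,0,0) is terminal -1 (O); from (0,2,0,0) depth 9
for O: play +1, pass -1

zugzwang((0,2,0,0), O) = False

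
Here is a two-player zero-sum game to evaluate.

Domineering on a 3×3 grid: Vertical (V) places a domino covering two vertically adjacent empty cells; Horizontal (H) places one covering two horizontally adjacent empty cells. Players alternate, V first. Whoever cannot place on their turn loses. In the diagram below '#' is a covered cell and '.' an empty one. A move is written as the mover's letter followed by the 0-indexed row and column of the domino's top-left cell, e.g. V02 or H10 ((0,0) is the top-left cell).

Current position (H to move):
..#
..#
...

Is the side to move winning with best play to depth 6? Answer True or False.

[..#/..#/...] H move#1: H00:-1/###/..#/..., H10:+1/..#/###/...*, H20:-1/..#/..#/##., H21:-1/..#/..#/.##
[..#/###/...] end (terminal -1, V#2); searched ..#/..#/... to 6

H winning at [..#/..#/...]: True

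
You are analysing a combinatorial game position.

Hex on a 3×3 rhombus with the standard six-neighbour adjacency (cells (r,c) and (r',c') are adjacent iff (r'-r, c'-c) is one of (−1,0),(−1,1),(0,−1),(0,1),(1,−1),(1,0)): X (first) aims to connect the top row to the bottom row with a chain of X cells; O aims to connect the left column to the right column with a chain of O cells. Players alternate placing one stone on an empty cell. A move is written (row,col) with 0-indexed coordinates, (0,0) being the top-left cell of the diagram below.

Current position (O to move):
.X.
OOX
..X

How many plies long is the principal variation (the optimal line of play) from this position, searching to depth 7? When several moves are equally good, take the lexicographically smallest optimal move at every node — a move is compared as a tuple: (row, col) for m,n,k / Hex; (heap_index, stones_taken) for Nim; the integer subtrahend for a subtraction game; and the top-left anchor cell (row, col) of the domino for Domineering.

PV length from [.X./OOX/..X]: 1 ply

p1 O@[.X./OOX/..X]: (0,0)[OX./OOX/..X]-1 (0,2)[.XO/OOX/..X]+1* (2,0)[.X./OOX/O.X]-1 (2,1)[.X./OOX/.OX]-1
p2 X@[.XO/OOX/..X] terminal -1; root [.X./OOX/..X] d7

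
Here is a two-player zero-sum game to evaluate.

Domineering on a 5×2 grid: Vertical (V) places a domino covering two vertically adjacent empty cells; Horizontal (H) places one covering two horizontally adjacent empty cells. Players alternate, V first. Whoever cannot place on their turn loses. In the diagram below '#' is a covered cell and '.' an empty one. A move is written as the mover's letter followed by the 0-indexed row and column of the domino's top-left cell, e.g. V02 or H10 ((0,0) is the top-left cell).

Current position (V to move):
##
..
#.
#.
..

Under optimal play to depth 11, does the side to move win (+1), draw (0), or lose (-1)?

value(##/../#./#./.., V) = -1

p1 V@[##/../#./#./..]: V11[##/.#/##/#./..]-1* V21[##/../##/##/..]-1 V31[##/../#./##/.#]-1
p2 H@[##/.#/##/#./..]: H40[##/.#/##/#./##]+1*
p3 V@[##/.#/##/#./##] terminal -1; root [##/../#./#./..] d11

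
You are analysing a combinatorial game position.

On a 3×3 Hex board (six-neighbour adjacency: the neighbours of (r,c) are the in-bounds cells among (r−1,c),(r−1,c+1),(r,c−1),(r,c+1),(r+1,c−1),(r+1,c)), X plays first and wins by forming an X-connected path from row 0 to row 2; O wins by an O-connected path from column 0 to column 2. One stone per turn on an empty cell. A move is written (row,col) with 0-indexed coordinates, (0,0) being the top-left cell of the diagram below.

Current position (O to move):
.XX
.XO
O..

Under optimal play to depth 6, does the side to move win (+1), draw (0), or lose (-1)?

ply 1, O at .XX/.XO/O.. | (0,0)=-1→OXX/.XO/O..; (1,0)=-1→.XX/OXO/O..; (2,1)=+1→.XX/.XO/OO.*; (2,2)=-1→.XX/.XO/O.O
ply 2: .XX/.XO/OO. is terminal -1 (X); from .XX/.XO/O.. depth 6

value(.XX/.XO/O.., O) = +1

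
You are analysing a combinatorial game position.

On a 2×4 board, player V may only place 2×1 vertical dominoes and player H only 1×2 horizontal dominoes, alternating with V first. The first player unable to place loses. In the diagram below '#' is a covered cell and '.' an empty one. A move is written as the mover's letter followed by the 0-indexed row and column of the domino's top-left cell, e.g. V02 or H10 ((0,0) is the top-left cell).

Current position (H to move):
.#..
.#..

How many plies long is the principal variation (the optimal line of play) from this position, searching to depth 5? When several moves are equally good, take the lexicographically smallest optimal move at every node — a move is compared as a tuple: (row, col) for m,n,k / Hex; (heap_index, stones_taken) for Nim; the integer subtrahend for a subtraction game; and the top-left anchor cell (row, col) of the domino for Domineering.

PV length from [.#../.#..]: 3 plies

p1 H@[.#../.#..]: H02[.###/.#..]+1* H12[.#../.###]+1
p2 V@[.###/.#..]: V00[####/##..]-1*
p3 H@[####/##..]: H12[####/####]+1*
p4 V@[####/####] terminal -1; root [.#../.#..] d5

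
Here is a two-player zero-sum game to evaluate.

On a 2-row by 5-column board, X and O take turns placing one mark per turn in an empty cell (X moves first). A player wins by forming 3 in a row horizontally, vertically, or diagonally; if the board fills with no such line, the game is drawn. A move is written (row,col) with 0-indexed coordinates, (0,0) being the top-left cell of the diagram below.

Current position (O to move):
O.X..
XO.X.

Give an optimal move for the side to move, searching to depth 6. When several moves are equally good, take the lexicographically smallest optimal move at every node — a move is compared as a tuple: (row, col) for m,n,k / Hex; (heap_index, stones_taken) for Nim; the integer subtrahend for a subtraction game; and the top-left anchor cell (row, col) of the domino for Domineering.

O's best at [O.X../XO.X.]: (0,1)

p1 O@[O.X../XO.X.]: (0,1)[OOX../XO.X.]+0* (0,3)[O.XO./XO.X.]+0 (0,4)[O.X.O/XO.X.]+0 (1,2)[O.X../XOOX.]-1 (1,4)[O.X../XO.XO]-1
p2 X@[OOX../XO.X.]: (0,3)[OOXX./XO.X.]+0* (0,4)[OOX.X/XO.X.]+0 (1,2)[OOX../XOXX.]+0 (1,4)[OOX../XO.XX]+0
p3 O@[OOXX./XO.X.]: (0,4)[OOXXO/XO.X.]+0* (1,2)[OOXX./XOOX.]-1 (1,4)[OOXX./XO.XO]-1
p4 X@[OOXXO/XO.X.]: (1,2)[OOXXO/XOXX.]+0* (1,4)[OOXXO/XO.XX]+0
p5 O@[OOXXO/XOXX.]: (1,4)[OOXXO/XOXXO]+0*
p6 X@[OOXXO/XOXXO] terminal +0; root [O.X../XO.X.] d6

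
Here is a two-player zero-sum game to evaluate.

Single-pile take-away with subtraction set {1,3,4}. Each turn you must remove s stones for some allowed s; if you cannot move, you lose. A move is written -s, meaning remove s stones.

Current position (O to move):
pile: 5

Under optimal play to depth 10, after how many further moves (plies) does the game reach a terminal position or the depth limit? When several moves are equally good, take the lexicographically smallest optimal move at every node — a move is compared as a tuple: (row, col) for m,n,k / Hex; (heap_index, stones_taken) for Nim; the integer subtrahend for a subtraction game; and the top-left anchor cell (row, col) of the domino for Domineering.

PV length from [5]: 3 plies

[5] O move#1: -1:-1/4, -3:+1/2*, -4:-1/1
[2] X move#2: -1:-1/1*
[1] O move#3: -1:+1/0*
[0] end (terminal -1, X#4); searched 5 to 10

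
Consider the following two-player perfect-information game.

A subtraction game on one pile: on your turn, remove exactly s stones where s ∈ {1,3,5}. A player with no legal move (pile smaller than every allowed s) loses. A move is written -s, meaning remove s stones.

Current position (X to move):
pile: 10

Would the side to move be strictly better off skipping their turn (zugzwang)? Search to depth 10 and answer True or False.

[10] X move#1: -1:-1/9*, -3:-1/7, -5:-1/5
[9] O move#2: -1:+1/8*, -3:+1/6, -5:+1/4
[8] X move#3: -1:-1/7*, -3:-1/5, -5:-1/3
[7] O move#4: -1:+1/6*, -3:+1/4, -5:+1/2
[6] X move#5: -1:-1/5*, -3:-1/3, -5:-1/1
[5] O move#6: -1:+1/4*, -3:+1/2, -5:+1/0
[4] X move#7: -1:-1/3*, -3:-1/1
[3] O move#8: -1:+1/2*, -3:+1/0
[2] X move#9: -1:-1/1*
[1] O move#10: -1:+1/0*
[0] end (terminal -1, X#11); searched 10 to 10
suppose X passes — search the same position with O to move:
pass> [10] O move#1: -1:-1/9*, -3:-1/7, -5:-1/5
pass> [9] X move#2: -1:+1/8*, -3:+1/6, -5:+1/4
pass> [8] O move#3: -1:-1/7*, -3:-1/5, -5:-1/3
pass> [7] X move#4: -1:+1/6*, -3:+1/4, -5:+1/2
pass> [6] O move#5: -1:-1/5*, -3:-1/3, -5:-1/1
pass> [5] X move#6: -1:+1/4*, -3:+1/2, -5:+1/0
pass> [4] O move#7: -1:-1/3*, -3:-1/1
pass> [3] X move#8: -1:+1/2*, -3:+1/0
pass> [2] O move#9: -1:-1/1*
pass> [1] X move#10: -1:+1/0*
pass> [0] end (terminal -1, O#11); searched 10 to 10
for X: play -1, pass +1

zugzwang(10, X) = True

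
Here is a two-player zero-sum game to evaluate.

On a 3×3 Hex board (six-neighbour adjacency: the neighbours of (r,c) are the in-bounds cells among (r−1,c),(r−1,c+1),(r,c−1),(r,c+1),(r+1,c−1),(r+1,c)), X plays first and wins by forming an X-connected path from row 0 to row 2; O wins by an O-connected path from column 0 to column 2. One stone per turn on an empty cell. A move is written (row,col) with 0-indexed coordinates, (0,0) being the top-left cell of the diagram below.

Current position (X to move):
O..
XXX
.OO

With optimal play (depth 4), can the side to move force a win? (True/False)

X winning at [O../XXX/.OO]: True

p1 X@[O../XXX/.OO]: (0,1)[OX./XXX/.OO]-1 (0,2)[O.X/XXX/.OO]-1 (2,0)[O../XXX/XOO]+1*
p2 O@[O../XXX/XOO]: (0,1)[OO./XXX/XOO]-1* (0,2)[O.O/XXX/XOO]-1
p3 X@[OO./XXX/XOO]: (0,2)[OOX/XXX/XOO]+1*
p4 O@[OOX/XXX/XOO] terminal -1; root [O../XXX/.OO] d4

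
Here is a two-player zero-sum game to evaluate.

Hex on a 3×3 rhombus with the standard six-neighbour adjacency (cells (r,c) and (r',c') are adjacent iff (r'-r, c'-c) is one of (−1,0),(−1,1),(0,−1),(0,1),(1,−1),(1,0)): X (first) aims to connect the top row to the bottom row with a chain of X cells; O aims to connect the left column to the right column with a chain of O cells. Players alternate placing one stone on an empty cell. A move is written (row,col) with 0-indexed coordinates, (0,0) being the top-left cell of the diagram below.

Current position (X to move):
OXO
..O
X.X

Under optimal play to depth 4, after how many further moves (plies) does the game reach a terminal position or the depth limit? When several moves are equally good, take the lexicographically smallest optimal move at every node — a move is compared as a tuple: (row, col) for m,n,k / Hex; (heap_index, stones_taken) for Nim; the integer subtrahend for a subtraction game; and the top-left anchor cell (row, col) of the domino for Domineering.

[OXO/..O/X.X] X move#1: (1,0):+1/OXO/X.O/X.X*, (1,1):+1/OXO/.XO/X.X, (2,1):+1/OXO/..O/XXX
[OXO/X.O/X.X] end (terminal -1, O#2); searched OXO/..O/X.X to 4

PV length from [OXO/..O/X.X]: 1 ply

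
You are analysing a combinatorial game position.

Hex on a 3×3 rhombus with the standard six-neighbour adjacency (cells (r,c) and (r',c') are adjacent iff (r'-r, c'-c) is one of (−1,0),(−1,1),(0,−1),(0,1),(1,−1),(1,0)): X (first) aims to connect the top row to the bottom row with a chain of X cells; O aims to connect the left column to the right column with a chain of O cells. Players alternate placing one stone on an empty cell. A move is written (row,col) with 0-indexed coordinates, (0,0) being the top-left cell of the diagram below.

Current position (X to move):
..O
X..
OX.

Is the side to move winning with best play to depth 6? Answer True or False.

[..O/X../OX.] X move#1: (0,0):-1/X.O/X../OX., (0,1):-1/.XO/X../OX., (1,1):+1/..O/XX./OX.*, (1,2):-1/..O/X.X/OX., (2,2):-1/..O/X../OXX
[..O/XX./OX.] O move#2: (0,0):-1/O.O/XX./OX.*, (0,1):-1/.OO/XX./OX., (1,2):-1/..O/XXO/OX., (2,2):-1/..O/XX./OXO
[O.O/XX./OX.] X move#3: (0,1):+1/OXO/XX./OX.*, (1,2):-1/O.O/XXX/OX., (2,2):-1/O.O/XX./OXX
[OXO/XX./OX.] end (terminal -1, O#4); searched ..O/X../OX. to 6

X winning at [..O/X../OX.]: True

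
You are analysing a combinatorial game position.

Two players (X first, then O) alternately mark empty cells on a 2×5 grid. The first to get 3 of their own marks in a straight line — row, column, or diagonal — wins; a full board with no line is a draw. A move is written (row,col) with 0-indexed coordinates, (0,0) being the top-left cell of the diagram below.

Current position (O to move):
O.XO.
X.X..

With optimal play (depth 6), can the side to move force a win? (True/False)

ply 1, O at O.XO./X.X.. | (0,1)=-1→OOXO./X.X..; (0,4)=-1→O.XOO/X.X..; (1,1)=+0→O.XO./XOX..*; (1,3)=-1→O.XO./X.XO.; (1,4)=-1→O.XO./X.X.O
ply 2, X at O.XO./XOX.. | (0,1)=+0→OXXO./XOX..*; (0,4)=+0→O.XOX/XOX..; (1,3)=+0→O.XO./XOXX.; (1,4)=+0→O.XO./XOX.X
ply 3, O at OXXO./XOX.. | (0,4)=+0→OXXOO/XOX..*; (1,3)=+0→OXXO./XOXO.; (1,4)=+0→OXXO./XOX.O
ply 4, X at OXXOO/XOX.. | (1,3)=+0→OXXOO/XOXX.*; (1,4)=+0→OXXOO/XOX.X
ply 5, O at OXXOO/XOXX. | (1,4)=+0→OXXOO/XOXXO*
ply 6: OXXOO/XOXXO is terminal +0 (X); from O.XO./X.X.. depth 6

O winning at [O.XO./X.X..]: False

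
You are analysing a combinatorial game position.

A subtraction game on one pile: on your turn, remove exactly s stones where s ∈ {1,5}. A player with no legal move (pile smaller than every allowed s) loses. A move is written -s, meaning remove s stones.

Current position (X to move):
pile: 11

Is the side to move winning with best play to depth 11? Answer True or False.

p1 X@[11]: -1[10]+1* -5[6]+1
p2 O@[10]: -1[9]-1* -5[5]-1
p3 X@[9]: -1[8]+1* -5[4]+1
p4 O@[8]: -1[7]-1* -5[3]-1
p5 X@[7]: -1[6]+1* -5[2]+1
p6 O@[6]: -1[5]-1* -5[1]-1
p7 X@[5]: -1[4]+1* -5[0]+1
p8 O@[4]: -1[3]-1*
p9 X@[3]: -1[2]+1*
p10 O@[2]: -1[1]-1*
p11 X@[1]: -1[0]+1*
p12 O@[0] terminal -1; root [11] d11

X winning at [11]: True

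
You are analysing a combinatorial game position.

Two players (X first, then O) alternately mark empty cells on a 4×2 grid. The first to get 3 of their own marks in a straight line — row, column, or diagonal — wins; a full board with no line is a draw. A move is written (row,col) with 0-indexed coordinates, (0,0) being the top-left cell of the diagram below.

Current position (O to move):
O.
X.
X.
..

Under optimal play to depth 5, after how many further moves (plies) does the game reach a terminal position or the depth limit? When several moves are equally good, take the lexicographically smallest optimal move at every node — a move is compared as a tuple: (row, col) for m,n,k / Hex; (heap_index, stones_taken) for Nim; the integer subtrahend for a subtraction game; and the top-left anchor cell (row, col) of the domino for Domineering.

[O./X./X./..] O move#1: (0,1):-1/OO/X./X./.., (1,1):-1/O./XO/X./.., (2,1):-1/O./X./XO/.., (3,0):+0/O./X./X./O.*, (3,1):-1/O./X./X./.O
[O./X./X./O.] X move#2: (0,1):+0/OX/X./X./O.*, (1,1):+0/O./XX/X./O., (2,1):+0/O./X./XX/O., (3,1):+0/O./X./X./OX
[OX/X./X./O.] O move#3: (1,1):+0/OX/XO/X./O.*, (2,1):+0/OX/X./XO/O., (3,1):+0/OX/X./X./OO
[OX/XO/X./O.] X move#4: (2,1):+0/OX/XO/XX/O.*, (3,1):+0/OX/XO/X./OX
[OX/XO/XX/O.] O move#5: (3,1):+0/OX/XO/XX/OO*
[OX/XO/XX/OO] end (terminal +0, X#6); searched O./X./X./.. to 5

PV length from [O./X./X./..]: 5 plies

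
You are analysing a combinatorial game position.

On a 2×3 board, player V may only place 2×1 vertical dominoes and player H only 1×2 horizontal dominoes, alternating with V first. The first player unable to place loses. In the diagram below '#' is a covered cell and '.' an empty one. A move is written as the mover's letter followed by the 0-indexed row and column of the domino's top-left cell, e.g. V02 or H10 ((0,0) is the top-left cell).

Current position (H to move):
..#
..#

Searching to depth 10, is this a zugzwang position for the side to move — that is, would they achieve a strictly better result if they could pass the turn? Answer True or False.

[..#/..#] H move#1: H00:+1/###/..#*, H10:+1/..#/###
[###/..#] end (terminal -1, V#2); searched ..#/..# to 10
pass branch (V moves first from the same position):
  | [..#/..#] V move#1: V00:+1/#.#/#.#*, V01:+1/.##/.##
  | [#.#/#.#] end (terminal -1, H#2); searched ..#/..# to 10
H moving scores +1; H passing scores -1

zugzwang(..#/..#, H) = False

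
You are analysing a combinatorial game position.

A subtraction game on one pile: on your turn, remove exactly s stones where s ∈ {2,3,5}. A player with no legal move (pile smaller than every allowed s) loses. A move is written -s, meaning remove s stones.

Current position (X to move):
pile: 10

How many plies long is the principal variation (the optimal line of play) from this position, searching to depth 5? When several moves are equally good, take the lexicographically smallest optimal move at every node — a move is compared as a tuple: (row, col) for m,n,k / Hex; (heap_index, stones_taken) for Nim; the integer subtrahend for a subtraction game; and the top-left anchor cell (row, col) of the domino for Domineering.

ply 1, X at 10 | -2=+1→8*; -3=+1→7; -5=-1→5
ply 2, O at 8 | -2=-1→6*; -3=-1→5; -5=-1→3
ply 3, X at 6 | -2=-1→4; -3=-1→3; -5=+1→1*
ply 4: 1 is terminal -1 (O); from 10 depth 5

PV length from [10]: 3 plies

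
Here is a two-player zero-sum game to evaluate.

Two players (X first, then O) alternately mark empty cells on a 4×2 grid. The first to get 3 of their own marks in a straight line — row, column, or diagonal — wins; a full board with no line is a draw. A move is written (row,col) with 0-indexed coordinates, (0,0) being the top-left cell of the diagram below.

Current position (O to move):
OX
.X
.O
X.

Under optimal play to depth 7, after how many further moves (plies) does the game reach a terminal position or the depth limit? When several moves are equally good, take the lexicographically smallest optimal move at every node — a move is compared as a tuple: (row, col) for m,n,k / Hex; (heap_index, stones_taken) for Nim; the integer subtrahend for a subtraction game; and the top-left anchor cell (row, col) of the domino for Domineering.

PV length from [OX/.X/.O/X.]: 3 plies

[OX/.X/.O/X.] O move#1: (1,0):+0/OX/OX/.O/X.*, (2,0):+0/OX/.X/OO/X., (3,1):+0/OX/.X/.O/XO
[OX/OX/.O/X.] X move#2: (2,0):+0/OX/OX/XO/X.*, (3,1):-1/OX/OX/.O/XX
[OX/OX/XO/X.] O move#3: (3,1):+0/OX/OX/XO/XO*
[OX/OX/XO/XO] end (terminal +0, X#4); searched OX/.X/.O/X. to 7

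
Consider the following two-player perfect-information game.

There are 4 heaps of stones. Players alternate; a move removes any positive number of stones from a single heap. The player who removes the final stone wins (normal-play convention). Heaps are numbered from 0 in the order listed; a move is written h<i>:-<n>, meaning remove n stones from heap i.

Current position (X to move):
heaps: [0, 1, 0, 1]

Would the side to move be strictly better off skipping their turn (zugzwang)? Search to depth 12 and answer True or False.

zugzwang((0,1,0,1), X) = True

p1 X@[(0,1,0,1)]: h1:-1[(0,0,0,1)]-1* h3:-1[(0,1,0,0)]-1
p2 O@[(0,0,0,1)]: h3:-1[(0,0,0,0)]+1*
p3 X@[(0,0,0,0)] terminal -1; root [(0,1,0,1)] d12
pass branch (O moves first from the same position):
  | p1 O@[(0,1,0,1)]: h1:-1[(0,0,0,1)]-1* h3:-1[(0,1,0,0)]-1
  | p2 X@[(0,0,0,1)]: h3:-1[(0,0,0,0)]+1*
  | p3 O@[(0,0,0,0)] terminal -1; root [(0,1,0,1)] d12
X moving scores -1; X passing scores +1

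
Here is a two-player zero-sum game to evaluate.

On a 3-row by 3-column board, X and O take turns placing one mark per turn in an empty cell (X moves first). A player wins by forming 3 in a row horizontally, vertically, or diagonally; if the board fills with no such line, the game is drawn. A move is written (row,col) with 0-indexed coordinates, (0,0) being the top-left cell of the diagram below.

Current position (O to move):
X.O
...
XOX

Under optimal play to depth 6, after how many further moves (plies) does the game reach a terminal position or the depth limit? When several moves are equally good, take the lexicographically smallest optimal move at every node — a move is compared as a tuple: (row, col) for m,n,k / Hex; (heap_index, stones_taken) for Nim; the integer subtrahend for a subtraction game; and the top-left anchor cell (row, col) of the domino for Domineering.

PV length from [X.O/.../XOX]: 2 plies

ply 1, O at X.O/.../XOX | (0,1)=-1→XOO/.../XOX*; (1,0)=-1→X.O/O../XOX; (1,1)=-1→X.O/.O./XOX; (1,2)=-1→X.O/..O/XOX
ply 2, X at XOO/.../XOX | (1,0)=+1→XOO/X../XOX*; (1,1)=+1→XOO/.X./XOX; (1,2)=-1→XOO/..X/XOX
ply 3: XOO/X../XOX is terminal -1 (O); from X.O/.../XOX depth 6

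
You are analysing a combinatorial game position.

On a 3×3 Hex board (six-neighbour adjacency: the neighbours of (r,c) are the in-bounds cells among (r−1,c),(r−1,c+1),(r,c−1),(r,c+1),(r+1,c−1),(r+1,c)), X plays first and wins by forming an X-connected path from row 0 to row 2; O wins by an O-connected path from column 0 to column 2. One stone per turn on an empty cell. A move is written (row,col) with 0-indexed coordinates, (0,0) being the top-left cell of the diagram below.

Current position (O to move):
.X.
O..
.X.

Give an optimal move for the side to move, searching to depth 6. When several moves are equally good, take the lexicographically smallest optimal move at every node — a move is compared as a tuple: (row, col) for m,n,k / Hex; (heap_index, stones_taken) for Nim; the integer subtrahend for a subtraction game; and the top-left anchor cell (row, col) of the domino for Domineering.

O's best at [.X./O../.X.]: (1,1)

ply 1, O at .X./O../.X. | (0,0)=-1→OX./O../.X.; (0,2)=-1→.XO/O../.X.; (1,1)=+1→.X./OO./.X.*; (1,2)=-1→.X./O.O/.X.; (2,0)=-1→.X./O../OX.; (2,2)=-1→.X./O../.XO
ply 2, X at .X./OO./.X. | (0,0)=-1→XX./OO./.X.*; (0,2)=-1→.XX/OO./.X.; (1,2)=-1→.X./OOX/.X.; (2,0)=-1→.X./OO./XX.; (2,2)=-1→.X./OO./.XX
ply 3, O at XX./OO./.X. | (0,2)=+1→XXO/OO./.X.*; (1,2)=+1→XX./OOO/.X.; (2,0)=+1→XX./OO./OX.; (2,2)=+1→XX./OO./.XO
ply 4: XXO/OO./.X. is terminal -1 (X); from .X./O../.X. depth 6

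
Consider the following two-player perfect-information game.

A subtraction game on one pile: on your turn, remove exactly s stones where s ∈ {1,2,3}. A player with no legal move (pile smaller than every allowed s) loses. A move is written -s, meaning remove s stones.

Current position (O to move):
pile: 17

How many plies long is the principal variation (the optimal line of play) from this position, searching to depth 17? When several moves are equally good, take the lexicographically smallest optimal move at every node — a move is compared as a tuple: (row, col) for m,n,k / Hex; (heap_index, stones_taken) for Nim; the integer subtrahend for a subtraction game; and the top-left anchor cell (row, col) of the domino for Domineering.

PV length from [17]: 9 plies

[17] O move#1: -1:+1/16*, -2:-1/15, -3:-1/14
[16] X move#2: -1:-1/15*, -2:-1/14, -3:-1/13
[15] O move#3: -1:-1/14, -2:-1/13, -3:+1/12*
[12] X move#4: -1:-1/11*, -2:-1/10, -3:-1/9
[11] O move#5: -1:-1/10, -2:-1/9, -3:+1/8*
[8] X move#6: -1:-1/7*, -2:-1/6, -3:-1/5
[7] O move#7: -1:-1/6, -2:-1/5, -3:+1/4*
[4] X move#8: -1:-1/3*, -2:-1/2, -3:-1/1
[3] O move#9: -1:-1/2, -2:-1/1, -3:+1/0*
[0] end (terminal -1, X#10); searched 17 to 17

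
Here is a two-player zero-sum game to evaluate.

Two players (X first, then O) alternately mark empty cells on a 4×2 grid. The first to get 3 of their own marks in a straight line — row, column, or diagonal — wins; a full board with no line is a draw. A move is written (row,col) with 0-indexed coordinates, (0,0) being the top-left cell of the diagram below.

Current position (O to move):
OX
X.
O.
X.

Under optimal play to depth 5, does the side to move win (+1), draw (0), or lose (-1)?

[OX/X./O./X.] O move#1: (1,1):+0/OX/XO/O./X.*, (2,1):+0/OX/X./OO/X., (3,1):+0/OX/X./O./XO
[OX/XO/O./X.] X move#2: (2,1):+0/OX/XO/OX/X.*, (3,1):+0/OX/XO/O./XX
[OX/XO/OX/X.] O move#3: (3,1):+0/OX/XO/OX/XO*
[OX/XO/OX/XO] end (terminal +0, X#4); searched OX/X./O./X. to 5

value(OX/X./O./X., O) = 0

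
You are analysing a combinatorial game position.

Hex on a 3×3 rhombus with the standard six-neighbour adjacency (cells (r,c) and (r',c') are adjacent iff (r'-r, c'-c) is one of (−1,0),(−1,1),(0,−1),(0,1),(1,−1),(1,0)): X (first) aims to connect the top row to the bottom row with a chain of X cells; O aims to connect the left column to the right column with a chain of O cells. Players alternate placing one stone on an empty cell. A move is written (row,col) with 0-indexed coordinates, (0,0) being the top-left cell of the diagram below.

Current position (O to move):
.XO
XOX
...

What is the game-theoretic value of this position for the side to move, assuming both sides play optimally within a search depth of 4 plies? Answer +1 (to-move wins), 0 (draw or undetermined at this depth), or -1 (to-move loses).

[.XO/XOX/...] O move#1: (0,0):-1/OXO/XOX/..., (2,0):+1/.XO/XOX/O..*, (2,1):-1/.XO/XOX/.O., (2,2):-1/.XO/XOX/..O
[.XO/XOX/O..] end (terminal -1, X#2); searched .XO/XOX/... to 4

value(.XO/XOX/..., O) = +1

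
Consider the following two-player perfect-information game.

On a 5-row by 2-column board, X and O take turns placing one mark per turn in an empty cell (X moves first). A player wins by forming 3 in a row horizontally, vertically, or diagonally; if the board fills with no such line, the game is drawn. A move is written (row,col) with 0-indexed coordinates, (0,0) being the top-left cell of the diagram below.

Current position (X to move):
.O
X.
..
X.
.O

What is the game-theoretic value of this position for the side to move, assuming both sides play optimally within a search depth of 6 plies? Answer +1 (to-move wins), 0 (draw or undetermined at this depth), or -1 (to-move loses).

value(.O/X./../X./.O, X) = +1

p1 X@[.O/X./../X./.O]: (0,0)[XO/X./../X./.O]+0 (1,1)[.O/XX/../X./.O]+0 (2,0)[.O/X./X./X./.O]+1* (2,1)[.O/X./.X/X./.O]+0 (3,1)[.O/X./../XX/.O]+0 (4,0)[.O/X./../X./XO]+0
p2 O@[.O/X./X./X./.O] terminal -1; root [.O/X./../X./.O] d6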